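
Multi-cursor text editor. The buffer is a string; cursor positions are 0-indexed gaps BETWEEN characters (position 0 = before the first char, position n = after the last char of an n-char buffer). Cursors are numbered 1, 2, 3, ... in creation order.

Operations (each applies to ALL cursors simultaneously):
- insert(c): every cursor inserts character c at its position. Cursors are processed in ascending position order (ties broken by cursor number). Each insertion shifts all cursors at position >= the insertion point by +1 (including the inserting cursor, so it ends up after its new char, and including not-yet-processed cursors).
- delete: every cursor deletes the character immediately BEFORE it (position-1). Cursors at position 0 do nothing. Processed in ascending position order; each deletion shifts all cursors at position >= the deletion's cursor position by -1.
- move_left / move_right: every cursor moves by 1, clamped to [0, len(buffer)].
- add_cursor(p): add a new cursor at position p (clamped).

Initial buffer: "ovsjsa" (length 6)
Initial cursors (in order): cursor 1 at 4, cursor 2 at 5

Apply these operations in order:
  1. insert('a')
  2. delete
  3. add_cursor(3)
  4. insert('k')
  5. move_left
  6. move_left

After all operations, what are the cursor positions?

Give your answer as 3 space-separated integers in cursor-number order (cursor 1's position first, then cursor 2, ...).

Answer: 4 6 2

Derivation:
After op 1 (insert('a')): buffer="ovsjasaa" (len 8), cursors c1@5 c2@7, authorship ....1.2.
After op 2 (delete): buffer="ovsjsa" (len 6), cursors c1@4 c2@5, authorship ......
After op 3 (add_cursor(3)): buffer="ovsjsa" (len 6), cursors c3@3 c1@4 c2@5, authorship ......
After op 4 (insert('k')): buffer="ovskjkska" (len 9), cursors c3@4 c1@6 c2@8, authorship ...3.1.2.
After op 5 (move_left): buffer="ovskjkska" (len 9), cursors c3@3 c1@5 c2@7, authorship ...3.1.2.
After op 6 (move_left): buffer="ovskjkska" (len 9), cursors c3@2 c1@4 c2@6, authorship ...3.1.2.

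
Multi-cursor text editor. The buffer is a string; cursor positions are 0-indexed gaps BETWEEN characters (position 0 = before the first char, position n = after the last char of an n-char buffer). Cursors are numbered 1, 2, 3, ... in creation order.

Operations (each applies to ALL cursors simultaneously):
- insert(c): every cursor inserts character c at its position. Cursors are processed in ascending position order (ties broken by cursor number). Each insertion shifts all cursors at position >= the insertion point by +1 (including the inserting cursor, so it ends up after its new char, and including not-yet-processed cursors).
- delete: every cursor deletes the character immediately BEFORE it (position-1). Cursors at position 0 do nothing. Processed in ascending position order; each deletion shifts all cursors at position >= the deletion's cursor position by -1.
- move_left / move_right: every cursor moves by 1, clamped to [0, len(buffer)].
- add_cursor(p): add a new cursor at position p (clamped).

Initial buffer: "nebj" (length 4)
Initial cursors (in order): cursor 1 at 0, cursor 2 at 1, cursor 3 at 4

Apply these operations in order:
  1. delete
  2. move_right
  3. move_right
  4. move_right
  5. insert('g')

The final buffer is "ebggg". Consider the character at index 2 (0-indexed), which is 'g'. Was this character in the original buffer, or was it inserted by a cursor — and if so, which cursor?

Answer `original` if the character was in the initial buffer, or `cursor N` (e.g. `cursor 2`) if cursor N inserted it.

Answer: cursor 1

Derivation:
After op 1 (delete): buffer="eb" (len 2), cursors c1@0 c2@0 c3@2, authorship ..
After op 2 (move_right): buffer="eb" (len 2), cursors c1@1 c2@1 c3@2, authorship ..
After op 3 (move_right): buffer="eb" (len 2), cursors c1@2 c2@2 c3@2, authorship ..
After op 4 (move_right): buffer="eb" (len 2), cursors c1@2 c2@2 c3@2, authorship ..
After op 5 (insert('g')): buffer="ebggg" (len 5), cursors c1@5 c2@5 c3@5, authorship ..123
Authorship (.=original, N=cursor N): . . 1 2 3
Index 2: author = 1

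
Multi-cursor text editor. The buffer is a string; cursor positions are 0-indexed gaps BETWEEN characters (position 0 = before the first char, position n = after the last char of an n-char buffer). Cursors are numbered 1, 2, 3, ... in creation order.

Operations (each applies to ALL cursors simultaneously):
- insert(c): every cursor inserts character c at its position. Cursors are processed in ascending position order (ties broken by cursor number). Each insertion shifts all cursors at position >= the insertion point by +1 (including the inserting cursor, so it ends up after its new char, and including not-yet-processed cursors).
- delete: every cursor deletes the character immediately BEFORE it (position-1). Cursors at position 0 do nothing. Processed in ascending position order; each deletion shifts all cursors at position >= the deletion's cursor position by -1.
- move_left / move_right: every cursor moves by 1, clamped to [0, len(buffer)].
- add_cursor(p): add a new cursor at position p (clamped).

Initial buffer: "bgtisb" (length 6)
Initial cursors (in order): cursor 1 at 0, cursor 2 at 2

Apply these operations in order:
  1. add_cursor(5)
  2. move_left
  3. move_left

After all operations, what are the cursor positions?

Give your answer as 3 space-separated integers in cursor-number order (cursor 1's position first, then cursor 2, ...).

After op 1 (add_cursor(5)): buffer="bgtisb" (len 6), cursors c1@0 c2@2 c3@5, authorship ......
After op 2 (move_left): buffer="bgtisb" (len 6), cursors c1@0 c2@1 c3@4, authorship ......
After op 3 (move_left): buffer="bgtisb" (len 6), cursors c1@0 c2@0 c3@3, authorship ......

Answer: 0 0 3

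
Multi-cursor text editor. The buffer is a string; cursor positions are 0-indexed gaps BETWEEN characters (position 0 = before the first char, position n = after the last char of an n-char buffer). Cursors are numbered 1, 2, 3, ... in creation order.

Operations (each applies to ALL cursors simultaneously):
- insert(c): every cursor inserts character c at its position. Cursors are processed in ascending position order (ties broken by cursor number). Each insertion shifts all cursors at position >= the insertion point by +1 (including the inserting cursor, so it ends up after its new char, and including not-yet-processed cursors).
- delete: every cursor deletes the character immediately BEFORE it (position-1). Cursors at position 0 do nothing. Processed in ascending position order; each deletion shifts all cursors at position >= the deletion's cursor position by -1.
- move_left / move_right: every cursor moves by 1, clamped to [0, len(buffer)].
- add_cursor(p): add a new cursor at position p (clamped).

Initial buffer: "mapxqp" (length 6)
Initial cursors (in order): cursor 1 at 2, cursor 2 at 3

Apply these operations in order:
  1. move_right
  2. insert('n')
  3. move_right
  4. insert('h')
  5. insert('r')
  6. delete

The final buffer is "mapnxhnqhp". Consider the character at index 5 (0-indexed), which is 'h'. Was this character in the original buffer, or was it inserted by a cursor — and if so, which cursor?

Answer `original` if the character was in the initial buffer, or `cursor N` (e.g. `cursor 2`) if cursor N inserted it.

Answer: cursor 1

Derivation:
After op 1 (move_right): buffer="mapxqp" (len 6), cursors c1@3 c2@4, authorship ......
After op 2 (insert('n')): buffer="mapnxnqp" (len 8), cursors c1@4 c2@6, authorship ...1.2..
After op 3 (move_right): buffer="mapnxnqp" (len 8), cursors c1@5 c2@7, authorship ...1.2..
After op 4 (insert('h')): buffer="mapnxhnqhp" (len 10), cursors c1@6 c2@9, authorship ...1.12.2.
After op 5 (insert('r')): buffer="mapnxhrnqhrp" (len 12), cursors c1@7 c2@11, authorship ...1.112.22.
After op 6 (delete): buffer="mapnxhnqhp" (len 10), cursors c1@6 c2@9, authorship ...1.12.2.
Authorship (.=original, N=cursor N): . . . 1 . 1 2 . 2 .
Index 5: author = 1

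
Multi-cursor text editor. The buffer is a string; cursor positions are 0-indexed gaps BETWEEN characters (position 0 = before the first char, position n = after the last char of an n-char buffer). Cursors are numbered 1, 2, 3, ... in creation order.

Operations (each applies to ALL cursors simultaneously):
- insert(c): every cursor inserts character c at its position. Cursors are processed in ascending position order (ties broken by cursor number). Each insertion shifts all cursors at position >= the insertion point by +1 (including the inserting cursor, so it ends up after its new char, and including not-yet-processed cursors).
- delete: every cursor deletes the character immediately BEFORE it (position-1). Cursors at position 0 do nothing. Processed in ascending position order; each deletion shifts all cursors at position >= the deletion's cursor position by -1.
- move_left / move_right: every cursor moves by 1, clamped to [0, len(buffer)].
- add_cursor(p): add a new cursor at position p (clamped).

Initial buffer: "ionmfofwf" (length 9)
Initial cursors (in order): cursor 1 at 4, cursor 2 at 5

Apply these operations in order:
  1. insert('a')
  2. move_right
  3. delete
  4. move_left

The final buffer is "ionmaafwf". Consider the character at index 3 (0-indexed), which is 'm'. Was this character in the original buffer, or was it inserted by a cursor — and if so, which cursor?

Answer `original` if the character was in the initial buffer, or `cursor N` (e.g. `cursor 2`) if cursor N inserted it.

After op 1 (insert('a')): buffer="ionmafaofwf" (len 11), cursors c1@5 c2@7, authorship ....1.2....
After op 2 (move_right): buffer="ionmafaofwf" (len 11), cursors c1@6 c2@8, authorship ....1.2....
After op 3 (delete): buffer="ionmaafwf" (len 9), cursors c1@5 c2@6, authorship ....12...
After op 4 (move_left): buffer="ionmaafwf" (len 9), cursors c1@4 c2@5, authorship ....12...
Authorship (.=original, N=cursor N): . . . . 1 2 . . .
Index 3: author = original

Answer: original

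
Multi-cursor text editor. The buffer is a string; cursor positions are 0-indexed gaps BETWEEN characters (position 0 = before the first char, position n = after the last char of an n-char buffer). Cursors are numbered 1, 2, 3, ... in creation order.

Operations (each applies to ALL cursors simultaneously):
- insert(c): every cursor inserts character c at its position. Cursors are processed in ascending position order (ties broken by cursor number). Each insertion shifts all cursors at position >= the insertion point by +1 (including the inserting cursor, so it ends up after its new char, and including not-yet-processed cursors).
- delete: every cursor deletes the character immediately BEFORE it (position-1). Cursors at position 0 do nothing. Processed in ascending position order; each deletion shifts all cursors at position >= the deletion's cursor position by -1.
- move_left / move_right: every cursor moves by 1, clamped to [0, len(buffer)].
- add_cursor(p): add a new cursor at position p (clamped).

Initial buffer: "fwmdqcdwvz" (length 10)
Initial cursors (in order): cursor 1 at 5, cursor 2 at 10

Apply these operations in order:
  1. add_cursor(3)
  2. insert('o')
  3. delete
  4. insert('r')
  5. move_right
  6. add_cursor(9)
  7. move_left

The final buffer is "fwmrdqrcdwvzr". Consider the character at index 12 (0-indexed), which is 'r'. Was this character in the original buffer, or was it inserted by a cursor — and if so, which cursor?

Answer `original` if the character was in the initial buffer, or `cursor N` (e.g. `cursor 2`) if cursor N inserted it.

After op 1 (add_cursor(3)): buffer="fwmdqcdwvz" (len 10), cursors c3@3 c1@5 c2@10, authorship ..........
After op 2 (insert('o')): buffer="fwmodqocdwvzo" (len 13), cursors c3@4 c1@7 c2@13, authorship ...3..1.....2
After op 3 (delete): buffer="fwmdqcdwvz" (len 10), cursors c3@3 c1@5 c2@10, authorship ..........
After op 4 (insert('r')): buffer="fwmrdqrcdwvzr" (len 13), cursors c3@4 c1@7 c2@13, authorship ...3..1.....2
After op 5 (move_right): buffer="fwmrdqrcdwvzr" (len 13), cursors c3@5 c1@8 c2@13, authorship ...3..1.....2
After op 6 (add_cursor(9)): buffer="fwmrdqrcdwvzr" (len 13), cursors c3@5 c1@8 c4@9 c2@13, authorship ...3..1.....2
After op 7 (move_left): buffer="fwmrdqrcdwvzr" (len 13), cursors c3@4 c1@7 c4@8 c2@12, authorship ...3..1.....2
Authorship (.=original, N=cursor N): . . . 3 . . 1 . . . . . 2
Index 12: author = 2

Answer: cursor 2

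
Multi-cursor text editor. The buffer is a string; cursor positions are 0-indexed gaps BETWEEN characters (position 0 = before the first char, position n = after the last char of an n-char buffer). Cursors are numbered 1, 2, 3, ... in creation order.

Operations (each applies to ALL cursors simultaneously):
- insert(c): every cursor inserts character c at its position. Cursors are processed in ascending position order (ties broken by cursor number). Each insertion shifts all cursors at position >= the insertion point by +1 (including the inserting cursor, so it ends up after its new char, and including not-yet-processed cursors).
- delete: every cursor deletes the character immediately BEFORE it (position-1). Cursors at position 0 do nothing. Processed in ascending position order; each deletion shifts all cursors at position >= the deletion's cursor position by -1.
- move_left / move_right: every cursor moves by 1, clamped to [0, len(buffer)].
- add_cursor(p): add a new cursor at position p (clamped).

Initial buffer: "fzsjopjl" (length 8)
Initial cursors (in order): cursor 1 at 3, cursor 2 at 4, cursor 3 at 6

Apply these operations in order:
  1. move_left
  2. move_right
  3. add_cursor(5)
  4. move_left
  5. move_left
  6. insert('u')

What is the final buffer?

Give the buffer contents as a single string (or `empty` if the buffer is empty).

Answer: fuzusujuopjl

Derivation:
After op 1 (move_left): buffer="fzsjopjl" (len 8), cursors c1@2 c2@3 c3@5, authorship ........
After op 2 (move_right): buffer="fzsjopjl" (len 8), cursors c1@3 c2@4 c3@6, authorship ........
After op 3 (add_cursor(5)): buffer="fzsjopjl" (len 8), cursors c1@3 c2@4 c4@5 c3@6, authorship ........
After op 4 (move_left): buffer="fzsjopjl" (len 8), cursors c1@2 c2@3 c4@4 c3@5, authorship ........
After op 5 (move_left): buffer="fzsjopjl" (len 8), cursors c1@1 c2@2 c4@3 c3@4, authorship ........
After op 6 (insert('u')): buffer="fuzusujuopjl" (len 12), cursors c1@2 c2@4 c4@6 c3@8, authorship .1.2.4.3....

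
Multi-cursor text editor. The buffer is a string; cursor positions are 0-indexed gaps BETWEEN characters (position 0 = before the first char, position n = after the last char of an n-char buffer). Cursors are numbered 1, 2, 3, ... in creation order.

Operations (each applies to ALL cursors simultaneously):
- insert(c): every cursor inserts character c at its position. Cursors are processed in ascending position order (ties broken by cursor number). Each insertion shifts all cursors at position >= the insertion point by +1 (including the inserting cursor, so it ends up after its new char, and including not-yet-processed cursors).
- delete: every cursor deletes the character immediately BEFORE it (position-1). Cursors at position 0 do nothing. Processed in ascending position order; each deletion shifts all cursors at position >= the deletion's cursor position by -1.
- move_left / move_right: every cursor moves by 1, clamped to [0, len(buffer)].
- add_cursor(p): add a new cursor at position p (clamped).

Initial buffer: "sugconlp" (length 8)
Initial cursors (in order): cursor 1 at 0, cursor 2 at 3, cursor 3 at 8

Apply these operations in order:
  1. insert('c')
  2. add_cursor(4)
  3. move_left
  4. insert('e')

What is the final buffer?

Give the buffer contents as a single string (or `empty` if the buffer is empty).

Answer: ecsuegecconlpec

Derivation:
After op 1 (insert('c')): buffer="csugcconlpc" (len 11), cursors c1@1 c2@5 c3@11, authorship 1...2.....3
After op 2 (add_cursor(4)): buffer="csugcconlpc" (len 11), cursors c1@1 c4@4 c2@5 c3@11, authorship 1...2.....3
After op 3 (move_left): buffer="csugcconlpc" (len 11), cursors c1@0 c4@3 c2@4 c3@10, authorship 1...2.....3
After op 4 (insert('e')): buffer="ecsuegecconlpec" (len 15), cursors c1@1 c4@5 c2@7 c3@14, authorship 11..4.22.....33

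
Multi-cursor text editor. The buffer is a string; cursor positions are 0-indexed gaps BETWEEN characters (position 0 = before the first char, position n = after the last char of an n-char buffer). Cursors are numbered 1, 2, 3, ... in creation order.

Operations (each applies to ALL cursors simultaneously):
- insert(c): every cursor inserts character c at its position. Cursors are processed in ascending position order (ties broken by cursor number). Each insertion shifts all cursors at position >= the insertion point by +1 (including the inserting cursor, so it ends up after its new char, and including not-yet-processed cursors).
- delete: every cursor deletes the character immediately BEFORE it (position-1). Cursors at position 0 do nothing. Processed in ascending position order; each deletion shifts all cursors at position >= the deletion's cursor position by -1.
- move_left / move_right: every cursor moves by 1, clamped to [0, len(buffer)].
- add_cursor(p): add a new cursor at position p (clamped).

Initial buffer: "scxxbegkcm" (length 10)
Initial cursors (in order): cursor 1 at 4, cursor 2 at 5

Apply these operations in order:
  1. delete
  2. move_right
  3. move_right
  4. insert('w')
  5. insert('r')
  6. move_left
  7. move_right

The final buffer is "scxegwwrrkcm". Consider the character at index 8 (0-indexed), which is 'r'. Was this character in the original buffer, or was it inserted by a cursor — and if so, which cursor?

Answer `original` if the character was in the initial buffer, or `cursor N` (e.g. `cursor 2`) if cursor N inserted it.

Answer: cursor 2

Derivation:
After op 1 (delete): buffer="scxegkcm" (len 8), cursors c1@3 c2@3, authorship ........
After op 2 (move_right): buffer="scxegkcm" (len 8), cursors c1@4 c2@4, authorship ........
After op 3 (move_right): buffer="scxegkcm" (len 8), cursors c1@5 c2@5, authorship ........
After op 4 (insert('w')): buffer="scxegwwkcm" (len 10), cursors c1@7 c2@7, authorship .....12...
After op 5 (insert('r')): buffer="scxegwwrrkcm" (len 12), cursors c1@9 c2@9, authorship .....1212...
After op 6 (move_left): buffer="scxegwwrrkcm" (len 12), cursors c1@8 c2@8, authorship .....1212...
After op 7 (move_right): buffer="scxegwwrrkcm" (len 12), cursors c1@9 c2@9, authorship .....1212...
Authorship (.=original, N=cursor N): . . . . . 1 2 1 2 . . .
Index 8: author = 2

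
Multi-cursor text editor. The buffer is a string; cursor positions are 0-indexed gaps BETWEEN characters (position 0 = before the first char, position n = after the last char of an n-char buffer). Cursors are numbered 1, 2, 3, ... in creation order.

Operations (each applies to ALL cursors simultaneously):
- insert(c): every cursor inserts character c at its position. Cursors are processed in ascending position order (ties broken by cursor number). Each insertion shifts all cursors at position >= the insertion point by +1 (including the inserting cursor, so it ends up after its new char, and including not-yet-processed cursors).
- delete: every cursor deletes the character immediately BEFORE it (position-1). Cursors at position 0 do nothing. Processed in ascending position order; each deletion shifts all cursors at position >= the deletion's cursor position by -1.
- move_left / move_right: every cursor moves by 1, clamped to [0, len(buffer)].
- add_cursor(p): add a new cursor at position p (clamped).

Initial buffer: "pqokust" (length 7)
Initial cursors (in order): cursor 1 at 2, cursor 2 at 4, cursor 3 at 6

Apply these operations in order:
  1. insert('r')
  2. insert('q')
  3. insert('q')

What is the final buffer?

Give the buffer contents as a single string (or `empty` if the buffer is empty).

Answer: pqrqqokrqqusrqqt

Derivation:
After op 1 (insert('r')): buffer="pqrokrusrt" (len 10), cursors c1@3 c2@6 c3@9, authorship ..1..2..3.
After op 2 (insert('q')): buffer="pqrqokrqusrqt" (len 13), cursors c1@4 c2@8 c3@12, authorship ..11..22..33.
After op 3 (insert('q')): buffer="pqrqqokrqqusrqqt" (len 16), cursors c1@5 c2@10 c3@15, authorship ..111..222..333.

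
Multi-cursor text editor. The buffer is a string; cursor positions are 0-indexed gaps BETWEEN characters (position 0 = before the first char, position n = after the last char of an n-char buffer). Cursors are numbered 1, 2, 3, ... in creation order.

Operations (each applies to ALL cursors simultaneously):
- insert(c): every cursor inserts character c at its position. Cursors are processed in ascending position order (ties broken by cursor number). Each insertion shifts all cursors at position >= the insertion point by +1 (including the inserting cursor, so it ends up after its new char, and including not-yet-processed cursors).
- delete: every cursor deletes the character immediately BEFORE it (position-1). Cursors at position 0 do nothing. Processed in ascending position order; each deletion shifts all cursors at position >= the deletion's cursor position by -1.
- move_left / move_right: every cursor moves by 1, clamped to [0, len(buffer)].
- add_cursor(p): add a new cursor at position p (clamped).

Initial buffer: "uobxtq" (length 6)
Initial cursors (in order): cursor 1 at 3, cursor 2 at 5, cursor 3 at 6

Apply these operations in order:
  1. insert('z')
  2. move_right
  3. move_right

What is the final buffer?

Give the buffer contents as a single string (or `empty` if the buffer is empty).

After op 1 (insert('z')): buffer="uobzxtzqz" (len 9), cursors c1@4 c2@7 c3@9, authorship ...1..2.3
After op 2 (move_right): buffer="uobzxtzqz" (len 9), cursors c1@5 c2@8 c3@9, authorship ...1..2.3
After op 3 (move_right): buffer="uobzxtzqz" (len 9), cursors c1@6 c2@9 c3@9, authorship ...1..2.3

Answer: uobzxtzqz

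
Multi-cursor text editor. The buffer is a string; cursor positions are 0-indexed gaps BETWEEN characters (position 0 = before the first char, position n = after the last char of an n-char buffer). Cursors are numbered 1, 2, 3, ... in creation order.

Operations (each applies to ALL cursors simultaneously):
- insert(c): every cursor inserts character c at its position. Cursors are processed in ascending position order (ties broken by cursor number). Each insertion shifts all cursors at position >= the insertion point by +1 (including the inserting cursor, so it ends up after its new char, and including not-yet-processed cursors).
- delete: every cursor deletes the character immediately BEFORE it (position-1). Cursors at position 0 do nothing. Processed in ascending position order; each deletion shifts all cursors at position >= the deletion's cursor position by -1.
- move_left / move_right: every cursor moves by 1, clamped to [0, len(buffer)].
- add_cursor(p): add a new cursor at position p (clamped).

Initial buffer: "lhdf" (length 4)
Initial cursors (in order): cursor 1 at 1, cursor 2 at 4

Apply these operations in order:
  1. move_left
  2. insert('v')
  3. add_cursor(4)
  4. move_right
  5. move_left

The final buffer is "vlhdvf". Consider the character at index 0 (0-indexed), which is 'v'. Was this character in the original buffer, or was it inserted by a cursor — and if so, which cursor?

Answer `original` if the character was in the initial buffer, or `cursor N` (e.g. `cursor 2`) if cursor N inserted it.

After op 1 (move_left): buffer="lhdf" (len 4), cursors c1@0 c2@3, authorship ....
After op 2 (insert('v')): buffer="vlhdvf" (len 6), cursors c1@1 c2@5, authorship 1...2.
After op 3 (add_cursor(4)): buffer="vlhdvf" (len 6), cursors c1@1 c3@4 c2@5, authorship 1...2.
After op 4 (move_right): buffer="vlhdvf" (len 6), cursors c1@2 c3@5 c2@6, authorship 1...2.
After op 5 (move_left): buffer="vlhdvf" (len 6), cursors c1@1 c3@4 c2@5, authorship 1...2.
Authorship (.=original, N=cursor N): 1 . . . 2 .
Index 0: author = 1

Answer: cursor 1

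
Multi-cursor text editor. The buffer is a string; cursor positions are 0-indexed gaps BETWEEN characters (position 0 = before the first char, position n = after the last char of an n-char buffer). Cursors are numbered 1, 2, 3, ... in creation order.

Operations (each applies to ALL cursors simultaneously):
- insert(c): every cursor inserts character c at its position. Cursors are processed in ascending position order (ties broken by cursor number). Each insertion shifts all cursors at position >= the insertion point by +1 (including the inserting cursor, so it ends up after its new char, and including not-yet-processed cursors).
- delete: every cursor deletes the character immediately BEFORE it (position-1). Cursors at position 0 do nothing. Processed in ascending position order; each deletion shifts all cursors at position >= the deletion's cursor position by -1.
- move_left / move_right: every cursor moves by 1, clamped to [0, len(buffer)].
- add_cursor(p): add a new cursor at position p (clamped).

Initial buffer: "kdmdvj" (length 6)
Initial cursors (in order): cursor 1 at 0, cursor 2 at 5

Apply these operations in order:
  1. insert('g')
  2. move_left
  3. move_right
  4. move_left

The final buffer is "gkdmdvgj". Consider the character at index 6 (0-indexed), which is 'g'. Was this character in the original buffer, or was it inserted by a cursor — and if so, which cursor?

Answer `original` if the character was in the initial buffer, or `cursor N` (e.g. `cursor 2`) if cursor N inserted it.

After op 1 (insert('g')): buffer="gkdmdvgj" (len 8), cursors c1@1 c2@7, authorship 1.....2.
After op 2 (move_left): buffer="gkdmdvgj" (len 8), cursors c1@0 c2@6, authorship 1.....2.
After op 3 (move_right): buffer="gkdmdvgj" (len 8), cursors c1@1 c2@7, authorship 1.....2.
After op 4 (move_left): buffer="gkdmdvgj" (len 8), cursors c1@0 c2@6, authorship 1.....2.
Authorship (.=original, N=cursor N): 1 . . . . . 2 .
Index 6: author = 2

Answer: cursor 2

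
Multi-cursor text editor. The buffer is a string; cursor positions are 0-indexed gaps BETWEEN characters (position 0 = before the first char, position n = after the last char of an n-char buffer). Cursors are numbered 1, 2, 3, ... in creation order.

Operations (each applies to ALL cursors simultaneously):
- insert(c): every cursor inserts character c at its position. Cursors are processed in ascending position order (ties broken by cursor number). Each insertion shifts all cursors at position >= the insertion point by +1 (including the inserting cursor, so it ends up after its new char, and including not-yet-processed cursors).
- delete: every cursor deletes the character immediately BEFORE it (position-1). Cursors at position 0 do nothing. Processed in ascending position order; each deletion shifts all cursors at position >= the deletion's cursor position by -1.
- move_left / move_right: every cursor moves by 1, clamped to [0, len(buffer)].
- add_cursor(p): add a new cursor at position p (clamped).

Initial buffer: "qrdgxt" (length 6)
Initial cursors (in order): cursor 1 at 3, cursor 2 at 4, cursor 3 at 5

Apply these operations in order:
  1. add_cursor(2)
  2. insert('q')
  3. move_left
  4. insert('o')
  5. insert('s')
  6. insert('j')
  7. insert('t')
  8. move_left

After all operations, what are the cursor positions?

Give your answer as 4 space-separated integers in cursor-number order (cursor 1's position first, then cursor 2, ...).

After op 1 (add_cursor(2)): buffer="qrdgxt" (len 6), cursors c4@2 c1@3 c2@4 c3@5, authorship ......
After op 2 (insert('q')): buffer="qrqdqgqxqt" (len 10), cursors c4@3 c1@5 c2@7 c3@9, authorship ..4.1.2.3.
After op 3 (move_left): buffer="qrqdqgqxqt" (len 10), cursors c4@2 c1@4 c2@6 c3@8, authorship ..4.1.2.3.
After op 4 (insert('o')): buffer="qroqdoqgoqxoqt" (len 14), cursors c4@3 c1@6 c2@9 c3@12, authorship ..44.11.22.33.
After op 5 (insert('s')): buffer="qrosqdosqgosqxosqt" (len 18), cursors c4@4 c1@8 c2@12 c3@16, authorship ..444.111.222.333.
After op 6 (insert('j')): buffer="qrosjqdosjqgosjqxosjqt" (len 22), cursors c4@5 c1@10 c2@15 c3@20, authorship ..4444.1111.2222.3333.
After op 7 (insert('t')): buffer="qrosjtqdosjtqgosjtqxosjtqt" (len 26), cursors c4@6 c1@12 c2@18 c3@24, authorship ..44444.11111.22222.33333.
After op 8 (move_left): buffer="qrosjtqdosjtqgosjtqxosjtqt" (len 26), cursors c4@5 c1@11 c2@17 c3@23, authorship ..44444.11111.22222.33333.

Answer: 11 17 23 5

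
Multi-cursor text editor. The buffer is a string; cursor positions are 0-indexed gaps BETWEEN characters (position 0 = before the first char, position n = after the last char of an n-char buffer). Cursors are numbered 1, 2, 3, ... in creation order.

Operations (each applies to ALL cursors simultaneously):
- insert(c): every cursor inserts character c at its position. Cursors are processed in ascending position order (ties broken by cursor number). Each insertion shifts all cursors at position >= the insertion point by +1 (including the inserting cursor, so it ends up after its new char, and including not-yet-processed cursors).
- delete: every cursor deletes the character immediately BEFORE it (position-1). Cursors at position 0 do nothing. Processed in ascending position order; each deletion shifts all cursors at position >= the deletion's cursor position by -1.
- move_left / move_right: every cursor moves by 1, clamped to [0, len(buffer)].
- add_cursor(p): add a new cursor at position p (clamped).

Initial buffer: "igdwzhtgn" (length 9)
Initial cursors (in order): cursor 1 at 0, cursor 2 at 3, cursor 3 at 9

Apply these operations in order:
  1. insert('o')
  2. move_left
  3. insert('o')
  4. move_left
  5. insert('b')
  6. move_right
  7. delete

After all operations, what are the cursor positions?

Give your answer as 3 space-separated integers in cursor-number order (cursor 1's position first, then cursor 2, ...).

After op 1 (insert('o')): buffer="oigdowzhtgno" (len 12), cursors c1@1 c2@5 c3@12, authorship 1...2......3
After op 2 (move_left): buffer="oigdowzhtgno" (len 12), cursors c1@0 c2@4 c3@11, authorship 1...2......3
After op 3 (insert('o')): buffer="ooigdoowzhtgnoo" (len 15), cursors c1@1 c2@6 c3@14, authorship 11...22......33
After op 4 (move_left): buffer="ooigdoowzhtgnoo" (len 15), cursors c1@0 c2@5 c3@13, authorship 11...22......33
After op 5 (insert('b')): buffer="booigdboowzhtgnboo" (len 18), cursors c1@1 c2@7 c3@16, authorship 111...222......333
After op 6 (move_right): buffer="booigdboowzhtgnboo" (len 18), cursors c1@2 c2@8 c3@17, authorship 111...222......333
After op 7 (delete): buffer="boigdbowzhtgnbo" (len 15), cursors c1@1 c2@6 c3@14, authorship 11...22......33

Answer: 1 6 14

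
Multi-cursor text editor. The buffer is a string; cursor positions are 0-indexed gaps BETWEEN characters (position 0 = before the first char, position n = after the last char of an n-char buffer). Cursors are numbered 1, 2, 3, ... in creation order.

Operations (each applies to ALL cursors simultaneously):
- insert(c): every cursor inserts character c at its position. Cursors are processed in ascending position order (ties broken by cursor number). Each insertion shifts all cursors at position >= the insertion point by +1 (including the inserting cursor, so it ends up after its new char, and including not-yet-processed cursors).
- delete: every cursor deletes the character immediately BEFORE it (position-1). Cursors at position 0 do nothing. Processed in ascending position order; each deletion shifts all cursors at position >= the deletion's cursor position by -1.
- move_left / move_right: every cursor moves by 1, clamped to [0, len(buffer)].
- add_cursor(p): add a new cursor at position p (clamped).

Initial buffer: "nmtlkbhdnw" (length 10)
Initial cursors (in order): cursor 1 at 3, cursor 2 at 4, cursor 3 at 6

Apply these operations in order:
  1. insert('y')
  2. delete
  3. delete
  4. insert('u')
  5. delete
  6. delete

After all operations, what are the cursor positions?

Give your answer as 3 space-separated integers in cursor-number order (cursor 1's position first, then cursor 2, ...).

After op 1 (insert('y')): buffer="nmtylykbyhdnw" (len 13), cursors c1@4 c2@6 c3@9, authorship ...1.2..3....
After op 2 (delete): buffer="nmtlkbhdnw" (len 10), cursors c1@3 c2@4 c3@6, authorship ..........
After op 3 (delete): buffer="nmkhdnw" (len 7), cursors c1@2 c2@2 c3@3, authorship .......
After op 4 (insert('u')): buffer="nmuukuhdnw" (len 10), cursors c1@4 c2@4 c3@6, authorship ..12.3....
After op 5 (delete): buffer="nmkhdnw" (len 7), cursors c1@2 c2@2 c3@3, authorship .......
After op 6 (delete): buffer="hdnw" (len 4), cursors c1@0 c2@0 c3@0, authorship ....

Answer: 0 0 0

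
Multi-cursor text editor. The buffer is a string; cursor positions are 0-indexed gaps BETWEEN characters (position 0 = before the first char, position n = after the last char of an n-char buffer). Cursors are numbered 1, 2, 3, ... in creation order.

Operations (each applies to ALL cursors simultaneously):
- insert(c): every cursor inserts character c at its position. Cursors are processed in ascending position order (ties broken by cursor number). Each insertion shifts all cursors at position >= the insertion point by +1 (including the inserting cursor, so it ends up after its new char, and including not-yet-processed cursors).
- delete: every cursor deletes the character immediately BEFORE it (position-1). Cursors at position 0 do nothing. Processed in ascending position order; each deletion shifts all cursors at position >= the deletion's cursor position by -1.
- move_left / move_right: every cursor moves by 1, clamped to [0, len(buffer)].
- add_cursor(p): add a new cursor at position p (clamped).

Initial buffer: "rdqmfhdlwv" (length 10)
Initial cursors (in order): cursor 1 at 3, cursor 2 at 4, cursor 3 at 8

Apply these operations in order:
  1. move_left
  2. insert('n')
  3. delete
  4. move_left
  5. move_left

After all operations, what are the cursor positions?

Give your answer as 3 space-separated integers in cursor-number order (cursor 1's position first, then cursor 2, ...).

After op 1 (move_left): buffer="rdqmfhdlwv" (len 10), cursors c1@2 c2@3 c3@7, authorship ..........
After op 2 (insert('n')): buffer="rdnqnmfhdnlwv" (len 13), cursors c1@3 c2@5 c3@10, authorship ..1.2....3...
After op 3 (delete): buffer="rdqmfhdlwv" (len 10), cursors c1@2 c2@3 c3@7, authorship ..........
After op 4 (move_left): buffer="rdqmfhdlwv" (len 10), cursors c1@1 c2@2 c3@6, authorship ..........
After op 5 (move_left): buffer="rdqmfhdlwv" (len 10), cursors c1@0 c2@1 c3@5, authorship ..........

Answer: 0 1 5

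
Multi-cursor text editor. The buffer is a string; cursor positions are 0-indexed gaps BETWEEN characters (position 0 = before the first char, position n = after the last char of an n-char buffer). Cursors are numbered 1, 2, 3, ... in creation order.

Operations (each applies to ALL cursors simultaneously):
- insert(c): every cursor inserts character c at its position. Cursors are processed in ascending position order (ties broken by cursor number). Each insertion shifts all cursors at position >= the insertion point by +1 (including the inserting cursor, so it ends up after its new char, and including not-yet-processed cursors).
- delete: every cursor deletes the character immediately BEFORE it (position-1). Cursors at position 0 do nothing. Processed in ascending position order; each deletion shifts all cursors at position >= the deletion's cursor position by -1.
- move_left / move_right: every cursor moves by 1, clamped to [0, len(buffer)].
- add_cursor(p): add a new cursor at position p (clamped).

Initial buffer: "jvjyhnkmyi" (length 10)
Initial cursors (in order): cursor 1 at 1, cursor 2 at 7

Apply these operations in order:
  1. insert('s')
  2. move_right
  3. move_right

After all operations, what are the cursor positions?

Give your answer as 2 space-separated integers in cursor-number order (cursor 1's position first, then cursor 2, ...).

After op 1 (insert('s')): buffer="jsvjyhnksmyi" (len 12), cursors c1@2 c2@9, authorship .1......2...
After op 2 (move_right): buffer="jsvjyhnksmyi" (len 12), cursors c1@3 c2@10, authorship .1......2...
After op 3 (move_right): buffer="jsvjyhnksmyi" (len 12), cursors c1@4 c2@11, authorship .1......2...

Answer: 4 11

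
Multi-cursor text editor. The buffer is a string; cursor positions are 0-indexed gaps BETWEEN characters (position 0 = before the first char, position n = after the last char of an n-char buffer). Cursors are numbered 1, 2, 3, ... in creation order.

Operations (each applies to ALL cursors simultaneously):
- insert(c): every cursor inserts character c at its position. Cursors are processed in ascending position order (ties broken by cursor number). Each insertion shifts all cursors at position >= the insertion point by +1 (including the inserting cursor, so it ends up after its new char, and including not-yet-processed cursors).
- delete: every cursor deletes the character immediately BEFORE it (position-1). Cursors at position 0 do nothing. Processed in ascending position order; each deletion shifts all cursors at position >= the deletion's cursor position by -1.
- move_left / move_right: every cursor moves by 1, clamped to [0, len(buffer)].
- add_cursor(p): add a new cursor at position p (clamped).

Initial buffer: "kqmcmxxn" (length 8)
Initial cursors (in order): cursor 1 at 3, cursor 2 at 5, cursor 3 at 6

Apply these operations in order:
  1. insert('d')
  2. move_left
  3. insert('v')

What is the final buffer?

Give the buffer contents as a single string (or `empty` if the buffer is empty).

Answer: kqmvdcmvdxvdxn

Derivation:
After op 1 (insert('d')): buffer="kqmdcmdxdxn" (len 11), cursors c1@4 c2@7 c3@9, authorship ...1..2.3..
After op 2 (move_left): buffer="kqmdcmdxdxn" (len 11), cursors c1@3 c2@6 c3@8, authorship ...1..2.3..
After op 3 (insert('v')): buffer="kqmvdcmvdxvdxn" (len 14), cursors c1@4 c2@8 c3@11, authorship ...11..22.33..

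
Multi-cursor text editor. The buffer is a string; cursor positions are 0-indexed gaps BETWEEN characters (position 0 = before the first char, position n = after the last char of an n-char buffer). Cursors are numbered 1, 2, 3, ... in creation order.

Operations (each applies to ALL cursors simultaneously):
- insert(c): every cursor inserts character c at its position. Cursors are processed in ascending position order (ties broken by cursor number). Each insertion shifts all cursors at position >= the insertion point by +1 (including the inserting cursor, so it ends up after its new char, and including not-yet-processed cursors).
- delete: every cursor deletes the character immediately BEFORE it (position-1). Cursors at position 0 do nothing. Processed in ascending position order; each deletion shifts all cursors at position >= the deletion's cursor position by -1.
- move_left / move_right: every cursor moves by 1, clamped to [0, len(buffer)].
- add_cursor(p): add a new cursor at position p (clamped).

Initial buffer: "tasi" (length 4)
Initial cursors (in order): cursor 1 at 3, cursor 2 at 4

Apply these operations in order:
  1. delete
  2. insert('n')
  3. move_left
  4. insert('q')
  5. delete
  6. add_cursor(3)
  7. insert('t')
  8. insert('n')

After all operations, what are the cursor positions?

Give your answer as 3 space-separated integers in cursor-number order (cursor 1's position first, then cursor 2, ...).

After op 1 (delete): buffer="ta" (len 2), cursors c1@2 c2@2, authorship ..
After op 2 (insert('n')): buffer="tann" (len 4), cursors c1@4 c2@4, authorship ..12
After op 3 (move_left): buffer="tann" (len 4), cursors c1@3 c2@3, authorship ..12
After op 4 (insert('q')): buffer="tanqqn" (len 6), cursors c1@5 c2@5, authorship ..1122
After op 5 (delete): buffer="tann" (len 4), cursors c1@3 c2@3, authorship ..12
After op 6 (add_cursor(3)): buffer="tann" (len 4), cursors c1@3 c2@3 c3@3, authorship ..12
After op 7 (insert('t')): buffer="tantttn" (len 7), cursors c1@6 c2@6 c3@6, authorship ..11232
After op 8 (insert('n')): buffer="tantttnnnn" (len 10), cursors c1@9 c2@9 c3@9, authorship ..11231232

Answer: 9 9 9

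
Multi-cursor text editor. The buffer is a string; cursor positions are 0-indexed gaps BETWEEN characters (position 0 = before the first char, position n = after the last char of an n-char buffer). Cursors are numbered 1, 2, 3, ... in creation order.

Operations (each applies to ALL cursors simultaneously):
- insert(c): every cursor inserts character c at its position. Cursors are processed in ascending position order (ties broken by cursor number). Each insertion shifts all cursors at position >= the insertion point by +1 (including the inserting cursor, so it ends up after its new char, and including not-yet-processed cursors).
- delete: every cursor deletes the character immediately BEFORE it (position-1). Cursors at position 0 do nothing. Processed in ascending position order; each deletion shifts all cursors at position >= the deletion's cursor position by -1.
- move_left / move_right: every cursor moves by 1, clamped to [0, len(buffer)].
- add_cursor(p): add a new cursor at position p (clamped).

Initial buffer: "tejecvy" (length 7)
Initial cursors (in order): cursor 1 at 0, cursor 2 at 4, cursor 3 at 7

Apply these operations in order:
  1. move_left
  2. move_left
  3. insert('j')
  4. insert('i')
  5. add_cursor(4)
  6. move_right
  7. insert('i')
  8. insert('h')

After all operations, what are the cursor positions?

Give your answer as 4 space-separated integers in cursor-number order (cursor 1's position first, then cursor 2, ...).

Answer: 5 13 20 9

Derivation:
After op 1 (move_left): buffer="tejecvy" (len 7), cursors c1@0 c2@3 c3@6, authorship .......
After op 2 (move_left): buffer="tejecvy" (len 7), cursors c1@0 c2@2 c3@5, authorship .......
After op 3 (insert('j')): buffer="jtejjecjvy" (len 10), cursors c1@1 c2@4 c3@8, authorship 1..2...3..
After op 4 (insert('i')): buffer="jitejijecjivy" (len 13), cursors c1@2 c2@6 c3@11, authorship 11..22...33..
After op 5 (add_cursor(4)): buffer="jitejijecjivy" (len 13), cursors c1@2 c4@4 c2@6 c3@11, authorship 11..22...33..
After op 6 (move_right): buffer="jitejijecjivy" (len 13), cursors c1@3 c4@5 c2@7 c3@12, authorship 11..22...33..
After op 7 (insert('i')): buffer="jitiejiijiecjiviy" (len 17), cursors c1@4 c4@7 c2@10 c3@16, authorship 11.1.242.2..33.3.
After op 8 (insert('h')): buffer="jitihejihijihecjivihy" (len 21), cursors c1@5 c4@9 c2@13 c3@20, authorship 11.11.2442.22..33.33.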